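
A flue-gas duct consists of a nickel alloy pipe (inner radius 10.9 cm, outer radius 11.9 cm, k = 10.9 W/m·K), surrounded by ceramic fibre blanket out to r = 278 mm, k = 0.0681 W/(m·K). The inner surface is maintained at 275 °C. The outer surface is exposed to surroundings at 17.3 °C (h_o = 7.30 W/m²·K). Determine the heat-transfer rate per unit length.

Treat each layer as a resistance in series:
  R'_nickel alloy = ln(0.119/0.109)/(2πk) = 0.08778/(2π·10.9) = 0.001282 m·K/W
  R'_ceramic fibre blanket = ln(0.278/0.119)/(2πk) = 0.8485/(2π·0.0681) = 1.983 m·K/W
  R'_conv,out = 1/(2πr h) = 1/(2π·0.278·7.30) = 0.07842 m·K/W
ΣR = 0.001282 + 1.983 + 0.07842 = 2.063 m·K/W
Q' = ΔT/ΣR = (275 °C − 17.3 °C)/2.063 = 125 W/m

Q' = 125 W/m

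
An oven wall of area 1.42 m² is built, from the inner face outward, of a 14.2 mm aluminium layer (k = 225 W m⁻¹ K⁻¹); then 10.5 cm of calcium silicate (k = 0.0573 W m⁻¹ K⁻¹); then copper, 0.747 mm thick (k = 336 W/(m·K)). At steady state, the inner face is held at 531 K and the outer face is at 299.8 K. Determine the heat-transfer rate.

Q = 179 W

Treat each layer as a resistance in series:
  R_aluminium = L/(kA) = 0.0142/(225·1.42) = 4.444×10^-5 K/W
  R_calcium silicate = L/(kA) = 0.105/(0.0573·1.42) = 1.290 K/W
  R_copper = L/(kA) = 7.47×10^-4/(336·1.42) = 1.566×10^-6 K/W
ΣR = 4.444×10^-5 + 1.290 + 1.566×10^-6 = 1.290 K/W
Q = ΔT/ΣR = (531 K − 299.8 K)/1.290 = 179 W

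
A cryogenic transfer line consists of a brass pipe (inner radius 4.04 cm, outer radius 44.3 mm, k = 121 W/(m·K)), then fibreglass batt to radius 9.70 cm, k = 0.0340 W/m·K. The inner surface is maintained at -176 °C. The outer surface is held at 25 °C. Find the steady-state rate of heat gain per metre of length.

Q' = 54.8 W/m

Series thermal resistances, inner to outer:
  R'_brass = ln(0.0443/0.0404)/(2πk) = 0.09215/(2π·121) = 1.212×10^-4 m·K/W
  R'_fibreglass batt = ln(0.0970/0.0443)/(2πk) = 0.7837/(2π·0.0340) = 3.669 m·K/W
ΣR = 1.212×10^-4 + 3.669 = 3.669 m·K/W
Q' = ΔT/ΣR = (-176 °C − 25 °C)/3.669 = -54.8 W/m
(Negative Q' ⇒ heat flows inward; heat gain = 54.8 W/m.)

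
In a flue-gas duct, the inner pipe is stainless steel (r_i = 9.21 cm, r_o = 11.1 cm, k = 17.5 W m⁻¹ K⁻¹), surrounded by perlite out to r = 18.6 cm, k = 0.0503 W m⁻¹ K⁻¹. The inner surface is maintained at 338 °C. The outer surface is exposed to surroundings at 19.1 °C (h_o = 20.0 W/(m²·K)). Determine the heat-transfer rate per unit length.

Treat each layer as a resistance in series:
  R'_stainless steel = ln(0.111/0.0921)/(2πk) = 0.1867/(2π·17.5) = 0.001698 m·K/W
  R'_perlite = ln(0.186/0.111)/(2πk) = 0.5162/(2π·0.0503) = 1.633 m·K/W
  R'_conv,out = 1/(2πr h) = 1/(2π·0.186·20.0) = 0.04278 m·K/W
ΣR = 0.001698 + 1.633 + 0.04278 = 1.677 m·K/W
Q' = ΔT/ΣR = (338 °C − 19.1 °C)/1.677 = 190 W/m

Q' = 190 W/m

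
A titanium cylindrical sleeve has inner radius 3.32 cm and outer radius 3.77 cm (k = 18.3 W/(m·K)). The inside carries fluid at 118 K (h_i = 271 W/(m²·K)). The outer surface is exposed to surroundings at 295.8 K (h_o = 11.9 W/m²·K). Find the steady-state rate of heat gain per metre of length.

Q' = 476 W/m

Resistance network (inner→outer):
  R'_conv,in = 1/(2πr h) = 1/(2π·0.0332·271) = 0.01769 m·K/W
  R'_titanium = ln(0.0377/0.0332)/(2πk) = 0.1271/(2π·18.3) = 0.001105 m·K/W
  R'_conv,out = 1/(2πr h) = 1/(2π·0.0377·11.9) = 0.3548 m·K/W
ΣR = 0.01769 + 0.001105 + 0.3548 = 0.3736 m·K/W
Q' = ΔT/ΣR = (118 K − 295.8 K)/0.3736 = -476 W/m
(Negative Q' ⇒ heat flows inward; heat gain = 476 W/m.)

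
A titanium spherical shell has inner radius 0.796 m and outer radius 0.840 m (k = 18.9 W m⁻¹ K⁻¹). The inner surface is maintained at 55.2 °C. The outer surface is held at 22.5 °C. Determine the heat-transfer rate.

Q = 4πk·ΔT/(1/r₁ − 1/r₂) = 4π × 18.9 × 32.7 / (1/0.796 − 1/0.840) = 1.18×10^5 W

Q = 118 kW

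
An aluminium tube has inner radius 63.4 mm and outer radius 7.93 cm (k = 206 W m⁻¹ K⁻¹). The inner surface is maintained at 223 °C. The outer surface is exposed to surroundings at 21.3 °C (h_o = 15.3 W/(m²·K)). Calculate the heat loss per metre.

Resistance network (inner→outer):
  R'_aluminium = ln(0.0793/0.0634)/(2πk) = 0.2238/(2π·206) = 1.729×10^-4 m·K/W
  R'_conv,out = 1/(2πr h) = 1/(2π·0.0793·15.3) = 0.1312 m·K/W
ΣR = 1.729×10^-4 + 0.1312 = 0.1314 m·K/W
Q' = ΔT/ΣR = (223 °C − 21.3 °C)/0.1314 = 1540 W/m

Q' = 1540 W/m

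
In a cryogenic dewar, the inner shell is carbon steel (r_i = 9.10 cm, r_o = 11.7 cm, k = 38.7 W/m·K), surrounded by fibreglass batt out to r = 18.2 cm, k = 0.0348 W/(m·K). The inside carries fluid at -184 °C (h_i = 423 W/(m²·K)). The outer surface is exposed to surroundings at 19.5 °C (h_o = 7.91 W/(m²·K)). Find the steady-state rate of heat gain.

Series thermal resistances, inner to outer:
  R_conv,in = 1/(4πr²h) = 1/(4π·0.0910²·423) = 0.02272 K/W
  R_carbon steel = (1/0.0910 − 1/0.117)/(4πk) = 2.442/(4π·38.7) = 0.005021 K/W
  R_fibreglass batt = (1/0.117 − 1/0.182)/(4πk) = 3.053/(4π·0.0348) = 6.980 K/W
  R_conv,out = 1/(4πr²h) = 1/(4π·0.182²·7.91) = 0.3037 K/W
ΣR = 0.02272 + 0.005021 + 6.980 + 0.3037 = 7.311 K/W
Q = ΔT/ΣR = (-184 °C − 19.5 °C)/7.311 = -27.8 W
(Negative Q ⇒ heat flows inward; heat gain = 27.8 W.)

Q = 27.8 W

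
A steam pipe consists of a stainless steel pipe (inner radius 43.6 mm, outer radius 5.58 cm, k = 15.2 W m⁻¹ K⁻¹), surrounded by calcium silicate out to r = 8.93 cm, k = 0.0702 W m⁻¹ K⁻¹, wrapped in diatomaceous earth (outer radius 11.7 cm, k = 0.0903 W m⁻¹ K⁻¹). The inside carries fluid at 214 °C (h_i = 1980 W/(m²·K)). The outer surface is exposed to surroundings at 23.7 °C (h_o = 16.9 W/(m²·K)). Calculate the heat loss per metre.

Series thermal resistances, inner to outer:
  R'_conv,in = 1/(2πr h) = 1/(2π·0.0436·1980) = 0.001844 m·K/W
  R'_stainless steel = ln(0.0558/0.0436)/(2πk) = 0.2467/(2π·15.2) = 0.002583 m·K/W
  R'_calcium silicate = ln(0.0893/0.0558)/(2πk) = 0.4702/(2π·0.0702) = 1.066 m·K/W
  R'_diatomaceous earth = ln(0.117/0.0893)/(2πk) = 0.2702/(2π·0.0903) = 0.4762 m·K/W
  R'_conv,out = 1/(2πr h) = 1/(2π·0.117·16.9) = 0.08049 m·K/W
ΣR = 0.001844 + 0.002583 + 1.066 + 0.4762 + 0.08049 = 1.627 m·K/W
Q' = ΔT/ΣR = (214 °C − 23.7 °C)/1.627 = 117 W/m

Q' = 117 W/m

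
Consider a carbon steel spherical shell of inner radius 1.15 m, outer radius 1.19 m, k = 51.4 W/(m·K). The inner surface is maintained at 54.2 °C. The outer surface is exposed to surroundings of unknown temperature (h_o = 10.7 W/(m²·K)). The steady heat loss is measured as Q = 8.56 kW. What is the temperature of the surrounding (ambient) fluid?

Series resistances:
  R_carbon steel = (1/1.15 − 1/1.19)/(4πk) = 0.02923/(4π·51.4) = 4.525×10^-5 K/W
  R_conv,out = 1/(4πr²h) = 1/(4π·1.19²·10.7) = 0.005252 K/W
ΣR = 0.005297 K/W
ΔT = Q·ΣR = 8560 × 0.005297 = 45.34 K
Heat flows outward, so T_out = T_in − ΔT = 54.2 − 45.34 = 8.86 °C

T_out = 8.86 °C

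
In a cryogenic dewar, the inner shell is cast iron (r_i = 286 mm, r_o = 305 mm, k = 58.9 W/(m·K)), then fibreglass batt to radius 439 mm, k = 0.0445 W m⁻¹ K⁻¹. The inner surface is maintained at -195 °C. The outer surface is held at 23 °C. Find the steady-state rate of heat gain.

Q = 122 W

Series thermal resistances, inner to outer:
  R_cast iron = (1/0.286 − 1/0.305)/(4πk) = 0.2178/(4π·58.9) = 2.943×10^-4 K/W
  R_fibreglass batt = (1/0.305 − 1/0.439)/(4πk) = 1.001/(4π·0.0445) = 1.790 K/W
ΣR = 2.943×10^-4 + 1.790 = 1.790 K/W
Q = ΔT/ΣR = (-195 °C − 23 °C)/1.790 = -122 W
(Negative Q ⇒ heat flows inward; heat gain = 122 W.)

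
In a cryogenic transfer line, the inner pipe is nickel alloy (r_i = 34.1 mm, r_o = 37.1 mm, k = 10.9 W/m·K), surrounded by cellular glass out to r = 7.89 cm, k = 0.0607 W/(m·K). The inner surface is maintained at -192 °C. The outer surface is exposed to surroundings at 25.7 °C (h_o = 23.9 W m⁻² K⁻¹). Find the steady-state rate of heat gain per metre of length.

Q' = 105 W/m

Resistance network (inner→outer):
  R'_nickel alloy = ln(0.0371/0.0341)/(2πk) = 0.08432/(2π·10.9) = 0.001231 m·K/W
  R'_cellular glass = ln(0.0789/0.0371)/(2πk) = 0.7546/(2π·0.0607) = 1.978 m·K/W
  R'_conv,out = 1/(2πr h) = 1/(2π·0.0789·23.9) = 0.08440 m·K/W
ΣR = 0.001231 + 1.978 + 0.08440 = 2.064 m·K/W
Q' = ΔT/ΣR = (-192 °C − 25.7 °C)/2.064 = -105 W/m
(Negative Q' ⇒ heat flows inward; heat gain = 105 W/m.)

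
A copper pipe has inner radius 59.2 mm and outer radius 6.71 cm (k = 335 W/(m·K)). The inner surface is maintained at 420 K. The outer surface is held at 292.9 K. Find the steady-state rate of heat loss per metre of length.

Q' = 2πk·ΔT/ln(r₂/r₁) = 2π × 335 × 127.1 / ln(0.0671/0.0592) = 2.14×10^6 W/m

Q' = 2140 kW/m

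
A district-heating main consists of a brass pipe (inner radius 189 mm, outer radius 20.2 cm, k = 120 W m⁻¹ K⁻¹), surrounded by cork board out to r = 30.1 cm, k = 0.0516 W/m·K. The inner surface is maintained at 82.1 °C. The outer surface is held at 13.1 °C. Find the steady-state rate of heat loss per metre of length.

Q' = 56.1 W/m

Resistance network (inner→outer):
  R'_brass = ln(0.202/0.189)/(2πk) = 0.06652/(2π·120) = 8.823×10^-5 m·K/W
  R'_cork board = ln(0.301/0.202)/(2πk) = 0.3988/(2π·0.0516) = 1.230 m·K/W
ΣR = 8.823×10^-5 + 1.230 = 1.230 m·K/W
Q' = ΔT/ΣR = (82.1 °C − 13.1 °C)/1.230 = 56.1 W/m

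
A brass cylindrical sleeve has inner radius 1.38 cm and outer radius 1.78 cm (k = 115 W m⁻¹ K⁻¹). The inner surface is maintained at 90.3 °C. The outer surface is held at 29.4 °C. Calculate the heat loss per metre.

Q' = 173 kW/m

Q' = 2πk·ΔT/ln(r₂/r₁) = 2π × 115 × 60.9 / ln(0.0178/0.0138) = 1.73×10^5 W/m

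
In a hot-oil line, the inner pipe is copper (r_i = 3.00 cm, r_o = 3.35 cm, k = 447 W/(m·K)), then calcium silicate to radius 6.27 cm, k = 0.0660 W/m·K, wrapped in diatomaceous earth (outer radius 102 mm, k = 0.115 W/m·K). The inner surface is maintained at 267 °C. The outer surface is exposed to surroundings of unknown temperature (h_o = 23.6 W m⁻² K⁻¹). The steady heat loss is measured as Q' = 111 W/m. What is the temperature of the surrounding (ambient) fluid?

Sum the resistances:
  R'_copper = ln(0.0335/0.0300)/(2πk) = 0.1103/(2π·447) = 3.929×10^-5 m·K/W
  R'_calcium silicate = ln(0.0627/0.0335)/(2πk) = 0.6268/(2π·0.0660) = 1.512 m·K/W
  R'_diatomaceous earth = ln(0.102/0.0627)/(2πk) = 0.4866/(2π·0.115) = 0.6734 m·K/W
  R'_conv,out = 1/(2πr h) = 1/(2π·0.102·23.6) = 0.06612 m·K/W
ΣR = 2.251 m·K/W
ΔT = Q'·ΣR = 111 × 2.251 = 249.9 K
Heat flows outward, so T_out = T_in − ΔT = 267 − 249.9 = 17.1 °C

T_out = 17.1 °C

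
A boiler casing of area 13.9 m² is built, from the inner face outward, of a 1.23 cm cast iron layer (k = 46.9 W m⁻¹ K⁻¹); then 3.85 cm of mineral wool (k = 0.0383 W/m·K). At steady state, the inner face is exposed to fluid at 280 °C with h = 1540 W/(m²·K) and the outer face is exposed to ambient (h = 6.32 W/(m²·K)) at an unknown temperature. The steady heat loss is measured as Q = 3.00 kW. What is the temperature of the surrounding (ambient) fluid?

Sum the resistances:
  R_conv,in = 1/(hA) = 1/(1540·13.9) = 4.672×10^-5 K/W
  R_cast iron = L/(kA) = 0.0123/(46.9·13.9) = 1.887×10^-5 K/W
  R_mineral wool = L/(kA) = 0.0385/(0.0383·13.9) = 0.07232 K/W
  R_conv,out = 1/(hA) = 1/(6.32·13.9) = 0.01138 K/W
ΣR = 0.08377 K/W
ΔT = Q·ΣR = 3000 × 0.08377 = 251.3 K
Heat flows outward, so T_out = T_in − ΔT = 280 − 251.3 = 28.7 °C

T_out = 28.7 °C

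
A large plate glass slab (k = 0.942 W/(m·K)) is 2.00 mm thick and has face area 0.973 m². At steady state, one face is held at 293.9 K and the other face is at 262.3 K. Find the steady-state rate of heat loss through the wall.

Q = 14.5 kW

Q = kA·ΔT/L = 0.942 × 0.973 × |293.9 K − 262.3 K| / 0.00200 = 14500 W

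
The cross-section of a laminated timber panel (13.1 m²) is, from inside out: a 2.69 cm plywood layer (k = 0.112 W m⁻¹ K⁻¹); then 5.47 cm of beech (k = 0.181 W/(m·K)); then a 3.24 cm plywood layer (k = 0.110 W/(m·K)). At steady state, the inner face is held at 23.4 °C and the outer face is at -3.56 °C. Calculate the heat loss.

Q = 422 W

Resistance network (inner→outer):
  R_plywood = L/(kA) = 0.0269/(0.112·13.1) = 0.01833 K/W
  R_beech = L/(kA) = 0.0547/(0.181·13.1) = 0.02307 K/W
  R_plywood = L/(kA) = 0.0324/(0.110·13.1) = 0.02248 K/W
ΣR = 0.01833 + 0.02307 + 0.02248 = 0.06388 K/W
Q = ΔT/ΣR = (23.4 °C − -3.56 °C)/0.06388 = 422 W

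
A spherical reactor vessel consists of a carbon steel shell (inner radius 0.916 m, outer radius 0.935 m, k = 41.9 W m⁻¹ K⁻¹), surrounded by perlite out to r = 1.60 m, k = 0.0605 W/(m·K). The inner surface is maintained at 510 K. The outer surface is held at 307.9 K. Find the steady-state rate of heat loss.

Q = 346 W

Resistance network (inner→outer):
  R_carbon steel = (1/0.916 − 1/0.935)/(4πk) = 0.02218/(4π·41.9) = 4.213×10^-5 K/W
  R_perlite = (1/0.935 − 1/1.60)/(4πk) = 0.4445/(4π·0.0605) = 0.5847 K/W
ΣR = 4.213×10^-5 + 0.5847 = 0.5847 K/W
Q = ΔT/ΣR = (510 K − 307.9 K)/0.5847 = 346 W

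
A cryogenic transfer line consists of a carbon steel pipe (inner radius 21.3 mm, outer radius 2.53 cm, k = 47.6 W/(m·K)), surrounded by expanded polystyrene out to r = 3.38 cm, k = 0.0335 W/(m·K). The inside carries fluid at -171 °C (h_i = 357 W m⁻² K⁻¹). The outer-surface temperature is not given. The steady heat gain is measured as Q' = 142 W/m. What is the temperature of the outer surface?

T_out = 27.5 °C

Series resistances:
  R'_conv,in = 1/(2πr h) = 1/(2π·0.0213·357) = 0.02093 m·K/W
  R'_carbon steel = ln(0.0253/0.0213)/(2πk) = 0.1721/(2π·47.6) = 5.754×10^-4 m·K/W
  R'_expanded polystyrene = ln(0.0338/0.0253)/(2πk) = 0.2897/(2π·0.0335) = 1.376 m·K/W
ΣR = 1.398 m·K/W
ΔT = Q'·ΣR = 142 × 1.398 = 198.5 K
Heat flows inward, so T_out = T_in + ΔT = -171 + 198.5 = 27.5 °C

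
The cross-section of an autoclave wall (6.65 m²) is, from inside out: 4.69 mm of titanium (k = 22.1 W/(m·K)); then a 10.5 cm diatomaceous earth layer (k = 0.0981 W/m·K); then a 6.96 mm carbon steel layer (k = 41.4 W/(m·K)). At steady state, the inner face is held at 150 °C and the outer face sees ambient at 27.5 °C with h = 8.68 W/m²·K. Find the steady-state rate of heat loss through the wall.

Q = 687 W

Resistance network (inner→outer):
  R_titanium = L/(kA) = 0.00469/(22.1·6.65) = 3.191×10^-5 K/W
  R_diatomaceous earth = L/(kA) = 0.105/(0.0981·6.65) = 0.1610 K/W
  R_carbon steel = L/(kA) = 0.00696/(41.4·6.65) = 2.528×10^-5 K/W
  R_conv,out = 1/(hA) = 1/(8.68·6.65) = 0.01732 K/W
ΣR = 3.191×10^-5 + 0.1610 + 2.528×10^-5 + 0.01732 = 0.1784 K/W
Q = ΔT/ΣR = (150 °C − 27.5 °C)/0.1784 = 687 W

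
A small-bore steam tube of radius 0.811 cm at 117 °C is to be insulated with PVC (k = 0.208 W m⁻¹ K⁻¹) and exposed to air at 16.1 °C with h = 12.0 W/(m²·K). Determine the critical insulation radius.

For a cylinder, r_cr = k_ins/h = 0.208/12.0 = 0.0173 m = 1.73 cm

r_cr = 1.73 cm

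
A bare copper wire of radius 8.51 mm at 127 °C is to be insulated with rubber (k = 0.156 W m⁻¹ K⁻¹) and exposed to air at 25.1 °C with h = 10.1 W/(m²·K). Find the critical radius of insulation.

For a cylinder, r_cr = k_ins/h = 0.156/10.1 = 0.0154 m = 1.54 cm

r_cr = 1.54 cm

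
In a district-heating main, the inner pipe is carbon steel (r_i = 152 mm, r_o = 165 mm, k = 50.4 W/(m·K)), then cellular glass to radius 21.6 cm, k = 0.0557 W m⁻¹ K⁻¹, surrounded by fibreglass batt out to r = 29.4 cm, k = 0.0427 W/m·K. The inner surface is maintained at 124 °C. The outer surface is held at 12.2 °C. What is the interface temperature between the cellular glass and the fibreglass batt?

Series thermal resistances, inner to outer:
  R'_carbon steel = ln(0.165/0.152)/(2πk) = 0.08206/(2π·50.4) = 2.591×10^-4 m·K/W
  R'_cellular glass = ln(0.216/0.165)/(2πk) = 0.2693/(2π·0.0557) = 0.7696 m·K/W
  R'_fibreglass batt = ln(0.294/0.216)/(2πk) = 0.3083/(2π·0.0427) = 1.149 m·K/W
ΣR = 2.591×10^-4 + 0.7696 + 1.149 = 1.919 m·K/W
Q' = ΔT/ΣR = (124 °C − 12.2 °C)/1.919 = 58.26 W/m
From the inner boundary to the cellular glass/fibreglass batt interface, ΣR_partial = 0.7699 m·K/W.
T_interface = T_in − Q'·ΣR_partial = 124 °C − (58.26)(0.7699) = 79.1 °C

T = 79.1 °C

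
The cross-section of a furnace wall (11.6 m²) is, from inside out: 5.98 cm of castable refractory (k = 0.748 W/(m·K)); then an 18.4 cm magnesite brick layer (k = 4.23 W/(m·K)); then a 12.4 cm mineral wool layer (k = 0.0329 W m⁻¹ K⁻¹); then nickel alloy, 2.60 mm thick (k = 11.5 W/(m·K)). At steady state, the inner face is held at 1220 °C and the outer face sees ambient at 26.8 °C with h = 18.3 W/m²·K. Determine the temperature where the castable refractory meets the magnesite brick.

T = 1196 °C

Treat each layer as a resistance in series:
  R_castable refractory = L/(kA) = 0.0598/(0.748·11.6) = 0.006892 K/W
  R_magnesite brick = L/(kA) = 0.184/(4.23·11.6) = 0.003750 K/W
  R_mineral wool = L/(kA) = 0.124/(0.0329·11.6) = 0.3249 K/W
  R_nickel alloy = L/(kA) = 0.00260/(11.5·11.6) = 1.949×10^-5 K/W
  R_conv,out = 1/(hA) = 1/(18.3·11.6) = 0.004711 K/W
ΣR = 0.006892 + 0.003750 + 0.3249 + 1.949×10^-5 + 0.004711 = 0.3403 K/W
Q = ΔT/ΣR = (1220 °C − 26.8 °C)/0.3403 = 3506 W
From the inner boundary to the castable refractory/magnesite brick interface, ΣR_partial = 0.006892 K/W.
T_interface = T_in − Q·ΣR_partial = 1220 °C − (3506)(0.006892) = 1196 °C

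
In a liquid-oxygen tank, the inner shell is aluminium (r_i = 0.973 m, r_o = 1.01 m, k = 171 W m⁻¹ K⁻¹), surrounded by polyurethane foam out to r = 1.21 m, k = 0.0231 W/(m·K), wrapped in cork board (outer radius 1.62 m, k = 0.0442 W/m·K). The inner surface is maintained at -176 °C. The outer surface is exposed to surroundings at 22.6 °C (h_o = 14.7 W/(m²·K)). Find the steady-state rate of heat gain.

Q = 211 W

Treat each layer as a resistance in series:
  R_aluminium = (1/0.973 − 1/1.01)/(4πk) = 0.03765/(4π·171) = 1.752×10^-5 K/W
  R_polyurethane foam = (1/1.01 − 1/1.21)/(4πk) = 0.1637/(4π·0.0231) = 0.5638 K/W
  R_cork board = (1/1.21 − 1/1.62)/(4πk) = 0.2092/(4π·0.0442) = 0.3766 K/W
  R_conv,out = 1/(4πr²h) = 1/(4π·1.62²·14.7) = 0.002063 K/W
ΣR = 1.752×10^-5 + 0.5638 + 0.3766 + 0.002063 = 0.9425 K/W
Q = ΔT/ΣR = (-176 °C − 22.6 °C)/0.9425 = -211 W
(Negative Q ⇒ heat flows inward; heat gain = 211 W.)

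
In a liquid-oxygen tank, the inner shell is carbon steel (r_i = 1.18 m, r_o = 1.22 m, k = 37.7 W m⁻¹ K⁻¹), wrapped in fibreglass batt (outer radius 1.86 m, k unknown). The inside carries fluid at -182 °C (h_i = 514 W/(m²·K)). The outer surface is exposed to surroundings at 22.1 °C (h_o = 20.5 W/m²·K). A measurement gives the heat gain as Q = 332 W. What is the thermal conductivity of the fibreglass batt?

ΣR = ΔT/Q = |-182 − 22.1|/332 = 0.6148 K/W
Known resistances:
  R_conv,in = 1/(4πr²h) = 1/(4π·1.18²·514) = 1.112×10^-4 K/W
  R_carbon steel = (1/1.18 − 1/1.22)/(4πk) = 0.02779/(4π·37.7) = 5.865×10^-5 K/W
  R_conv,out = 1/(4πr²h) = 1/(4π·1.86²·20.5) = 0.001122 K/W
R_fibreglass batt = ΣR − ΣR_known = 0.6148 − 0.001292 = 0.6135 K/W
(1/r₁−1/r₂)/(4πk) = 0.6135 ⇒ k = 0.2820/(4π·0.6135) = 0.0366 W/m·K

k = 0.0366 W/m·K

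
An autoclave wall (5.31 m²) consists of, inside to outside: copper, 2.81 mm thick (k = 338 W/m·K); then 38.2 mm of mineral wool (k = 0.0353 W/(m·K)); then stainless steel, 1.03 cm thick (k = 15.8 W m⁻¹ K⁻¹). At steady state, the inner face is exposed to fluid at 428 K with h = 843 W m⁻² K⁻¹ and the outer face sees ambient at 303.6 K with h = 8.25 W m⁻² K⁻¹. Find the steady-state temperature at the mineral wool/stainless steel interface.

T = 316.2 K

Series thermal resistances, inner to outer:
  R_conv,in = 1/(hA) = 1/(843·5.31) = 2.234×10^-4 K/W
  R_copper = L/(kA) = 0.00281/(338·5.31) = 1.566×10^-6 K/W
  R_mineral wool = L/(kA) = 0.0382/(0.0353·5.31) = 0.2038 K/W
  R_stainless steel = L/(kA) = 0.0103/(15.8·5.31) = 1.228×10^-4 K/W
  R_conv,out = 1/(hA) = 1/(8.25·5.31) = 0.02283 K/W
ΣR = 2.234×10^-4 + 1.566×10^-6 + 0.2038 + 1.228×10^-4 + 0.02283 = 0.2270 K/W
Q = ΔT/ΣR = (428 K − 303.6 K)/0.2270 = 548.0 W
From the inner boundary to the mineral wool/stainless steel interface, ΣR_partial = 0.2040 K/W.
T_interface = T_in − Q·ΣR_partial = 428 K − (548.0)(0.2040) = 316.2 K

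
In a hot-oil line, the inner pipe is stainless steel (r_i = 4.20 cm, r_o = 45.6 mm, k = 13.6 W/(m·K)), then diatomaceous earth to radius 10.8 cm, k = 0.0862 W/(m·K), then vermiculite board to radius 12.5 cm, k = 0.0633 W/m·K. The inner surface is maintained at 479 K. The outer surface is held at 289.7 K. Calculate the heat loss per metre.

Treat each layer as a resistance in series:
  R'_stainless steel = ln(0.0456/0.0420)/(2πk) = 0.08224/(2π·13.6) = 9.624×10^-4 m·K/W
  R'_diatomaceous earth = ln(0.108/0.0456)/(2πk) = 0.8622/(2π·0.0862) = 1.592 m·K/W
  R'_vermiculite board = ln(0.125/0.108)/(2πk) = 0.1462/(2π·0.0633) = 0.3675 m·K/W
ΣR = 9.624×10^-4 + 1.592 + 0.3675 = 1.960 m·K/W
Q' = ΔT/ΣR = (479 K − 289.7 K)/1.960 = 96.6 W/m

Q' = 96.6 W/m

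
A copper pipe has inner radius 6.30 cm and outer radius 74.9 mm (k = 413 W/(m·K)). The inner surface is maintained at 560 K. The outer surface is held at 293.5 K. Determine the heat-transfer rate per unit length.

Q' = 2πk·ΔT/ln(r₂/r₁) = 2π × 413 × 266.5 / ln(0.0749/0.0630) = 4.00×10^6 W/m

Q' = 4000 kW/m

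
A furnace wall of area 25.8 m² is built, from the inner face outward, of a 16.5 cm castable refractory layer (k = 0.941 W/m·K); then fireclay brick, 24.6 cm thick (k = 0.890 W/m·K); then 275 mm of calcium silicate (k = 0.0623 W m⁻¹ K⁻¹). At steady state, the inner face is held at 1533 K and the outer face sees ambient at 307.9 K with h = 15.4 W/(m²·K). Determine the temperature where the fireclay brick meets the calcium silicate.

Resistance network (inner→outer):
  R_castable refractory = L/(kA) = 0.165/(0.941·25.8) = 0.006796 K/W
  R_fireclay brick = L/(kA) = 0.246/(0.890·25.8) = 0.01071 K/W
  R_calcium silicate = L/(kA) = 0.275/(0.0623·25.8) = 0.1711 K/W
  R_conv,out = 1/(hA) = 1/(15.4·25.8) = 0.002517 K/W
ΣR = 0.006796 + 0.01071 + 0.1711 + 0.002517 = 0.1911 K/W
Q = ΔT/ΣR = (1533 K − 307.9 K)/0.1911 = 6411 W
From the inner boundary to the fireclay brick/calcium silicate interface, ΣR_partial = 0.01751 K/W.
T_interface = T_in − Q·ΣR_partial = 1533 K − (6411)(0.01751) = 1421 K

T = 1421 K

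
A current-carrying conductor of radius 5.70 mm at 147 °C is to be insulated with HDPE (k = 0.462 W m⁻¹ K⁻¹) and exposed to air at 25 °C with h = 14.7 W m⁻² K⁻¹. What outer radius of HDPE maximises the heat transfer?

r_cr = 3.14 cm

For a cylinder, r_cr = k_ins/h = 0.462/14.7 = 0.0314 m = 3.14 cm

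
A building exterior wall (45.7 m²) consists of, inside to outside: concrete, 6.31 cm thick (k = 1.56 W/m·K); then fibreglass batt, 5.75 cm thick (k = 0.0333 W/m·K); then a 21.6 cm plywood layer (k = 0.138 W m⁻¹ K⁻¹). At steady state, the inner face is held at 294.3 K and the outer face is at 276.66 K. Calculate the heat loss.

Treat each layer as a resistance in series:
  R_concrete = L/(kA) = 0.0631/(1.56·45.7) = 8.851×10^-4 K/W
  R_fibreglass batt = L/(kA) = 0.0575/(0.0333·45.7) = 0.03778 K/W
  R_plywood = L/(kA) = 0.216/(0.138·45.7) = 0.03425 K/W
ΣR = 8.851×10^-4 + 0.03778 + 0.03425 = 0.07292 K/W
Q = ΔT/ΣR = (294.3 K − 276.66 K)/0.07292 = 242 W

Q = 242 W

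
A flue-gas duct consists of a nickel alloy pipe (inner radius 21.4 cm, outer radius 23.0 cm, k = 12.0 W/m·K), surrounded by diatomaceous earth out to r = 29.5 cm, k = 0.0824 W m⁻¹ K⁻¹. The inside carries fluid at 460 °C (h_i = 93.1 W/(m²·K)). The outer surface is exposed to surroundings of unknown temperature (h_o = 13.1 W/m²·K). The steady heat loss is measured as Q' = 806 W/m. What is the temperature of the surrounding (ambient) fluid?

Series resistances:
  R'_conv,in = 1/(2πr h) = 1/(2π·0.214·93.1) = 0.007988 m·K/W
  R'_nickel alloy = ln(0.230/0.214)/(2πk) = 0.07210/(2π·12.0) = 9.563×10^-4 m·K/W
  R'_diatomaceous earth = ln(0.295/0.230)/(2πk) = 0.2489/(2π·0.0824) = 0.4807 m·K/W
  R'_conv,out = 1/(2πr h) = 1/(2π·0.295·13.1) = 0.04118 m·K/W
ΣR = 0.5309 m·K/W
ΔT = Q'·ΣR = 806 × 0.5309 = 427.9 K
Heat flows outward, so T_out = T_in − ΔT = 460 − 427.9 = 32.1 °C

T_out = 32.1 °C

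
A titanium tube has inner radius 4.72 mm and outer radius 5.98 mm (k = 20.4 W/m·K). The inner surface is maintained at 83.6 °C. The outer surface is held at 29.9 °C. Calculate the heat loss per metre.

Q' = 2πk·ΔT/ln(r₂/r₁) = 2π × 20.4 × 53.7 / ln(0.00598/0.00472) = 29100 W/m

Q' = 29100 W/m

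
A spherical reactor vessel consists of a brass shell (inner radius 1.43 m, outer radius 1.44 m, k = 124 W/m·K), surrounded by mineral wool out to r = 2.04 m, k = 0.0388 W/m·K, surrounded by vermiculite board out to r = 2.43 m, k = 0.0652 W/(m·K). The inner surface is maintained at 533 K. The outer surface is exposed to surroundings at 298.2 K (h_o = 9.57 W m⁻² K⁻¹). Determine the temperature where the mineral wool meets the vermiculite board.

Resistance network (inner→outer):
  R_brass = (1/1.43 − 1/1.44)/(4πk) = 0.004856/(4π·124) = 3.117×10^-6 K/W
  R_mineral wool = (1/1.44 − 1/2.04)/(4πk) = 0.2042/(4π·0.0388) = 0.4189 K/W
  R_vermiculite board = (1/2.04 − 1/2.43)/(4πk) = 0.07867/(4π·0.0652) = 0.09602 K/W
  R_conv,out = 1/(4πr²h) = 1/(4π·2.43²·9.57) = 0.001408 K/W
ΣR = 3.117×10^-6 + 0.4189 + 0.09602 + 0.001408 = 0.5163 K/W
Q = ΔT/ΣR = (533 K − 298.2 K)/0.5163 = 454.8 W
From the inner boundary to the mineral wool/vermiculite board interface, ΣR_partial = 0.4189 K/W.
T_interface = T_in − Q·ΣR_partial = 533 K − (454.8)(0.4189) = 342.5 K

T = 342.5 K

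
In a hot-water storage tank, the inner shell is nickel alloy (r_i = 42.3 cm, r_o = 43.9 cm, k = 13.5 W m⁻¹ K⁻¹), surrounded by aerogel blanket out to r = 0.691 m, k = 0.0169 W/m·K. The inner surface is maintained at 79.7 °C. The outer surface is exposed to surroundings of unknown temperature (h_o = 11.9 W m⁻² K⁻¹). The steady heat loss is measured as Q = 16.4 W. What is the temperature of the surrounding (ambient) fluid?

T_out = 15.3 °C

Series resistances:
  R_nickel alloy = (1/0.423 − 1/0.439)/(4πk) = 0.08616/(4π·13.5) = 5.079×10^-4 K/W
  R_aerogel blanket = (1/0.439 − 1/0.691)/(4πk) = 0.8307/(4π·0.0169) = 3.912 K/W
  R_conv,out = 1/(4πr²h) = 1/(4π·0.691²·11.9) = 0.01401 K/W
ΣR = 3.926 K/W
ΔT = Q·ΣR = 16.4 × 3.926 = 64.39 K
Heat flows outward, so T_out = T_in − ΔT = 79.7 − 64.39 = 15.3 °C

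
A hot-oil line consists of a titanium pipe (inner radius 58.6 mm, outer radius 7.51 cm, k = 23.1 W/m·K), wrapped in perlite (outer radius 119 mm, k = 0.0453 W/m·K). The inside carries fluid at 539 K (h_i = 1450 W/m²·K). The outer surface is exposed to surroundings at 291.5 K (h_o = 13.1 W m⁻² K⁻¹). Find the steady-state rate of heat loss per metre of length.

Series thermal resistances, inner to outer:
  R'_conv,in = 1/(2πr h) = 1/(2π·0.0586·1450) = 0.001873 m·K/W
  R'_titanium = ln(0.0751/0.0586)/(2πk) = 0.2481/(2π·23.1) = 0.001709 m·K/W
  R'_perlite = ln(0.119/0.0751)/(2πk) = 0.4603/(2π·0.0453) = 1.617 m·K/W
  R'_conv,out = 1/(2πr h) = 1/(2π·0.119·13.1) = 0.1021 m·K/W
ΣR = 0.001873 + 0.001709 + 1.617 + 0.1021 = 1.723 m·K/W
Q' = ΔT/ΣR = (539 K − 291.5 K)/1.723 = 144 W/m

Q' = 144 W/m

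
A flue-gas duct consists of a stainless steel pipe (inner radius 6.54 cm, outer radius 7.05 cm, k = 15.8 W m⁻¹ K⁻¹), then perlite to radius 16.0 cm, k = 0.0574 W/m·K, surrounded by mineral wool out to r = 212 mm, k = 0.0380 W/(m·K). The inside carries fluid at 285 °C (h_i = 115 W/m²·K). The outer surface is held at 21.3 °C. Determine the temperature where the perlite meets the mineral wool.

Treat each layer as a resistance in series:
  R'_conv,in = 1/(2πr h) = 1/(2π·0.0654·115) = 0.02116 m·K/W
  R'_stainless steel = ln(0.0705/0.0654)/(2πk) = 0.07509/(2π·15.8) = 7.564×10^-4 m·K/W
  R'_perlite = ln(0.160/0.0705)/(2πk) = 0.8196/(2π·0.0574) = 2.272 m·K/W
  R'_mineral wool = ln(0.212/0.160)/(2πk) = 0.2814/(2π·0.0380) = 1.179 m·K/W
ΣR = 0.02116 + 7.564×10^-4 + 2.272 + 1.179 = 3.473 m·K/W
Q' = ΔT/ΣR = (285 °C − 21.3 °C)/3.473 = 75.93 W/m
From the inner boundary to the perlite/mineral wool interface, ΣR_partial = 2.294 m·K/W.
T_interface = T_in − Q'·ΣR_partial = 285 °C − (75.93)(2.294) = 111 °C

T = 111 °C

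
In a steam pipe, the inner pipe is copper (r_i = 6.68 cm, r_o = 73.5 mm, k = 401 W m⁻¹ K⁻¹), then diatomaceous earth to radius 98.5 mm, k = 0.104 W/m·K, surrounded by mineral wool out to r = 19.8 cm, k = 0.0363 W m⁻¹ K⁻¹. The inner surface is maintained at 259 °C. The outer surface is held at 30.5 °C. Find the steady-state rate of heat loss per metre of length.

Series thermal resistances, inner to outer:
  R'_copper = ln(0.0735/0.0668)/(2πk) = 0.09558/(2π·401) = 3.794×10^-5 m·K/W
  R'_diatomaceous earth = ln(0.0985/0.0735)/(2πk) = 0.2928/(2π·0.104) = 0.4480 m·K/W
  R'_mineral wool = ln(0.198/0.0985)/(2πk) = 0.6982/(2π·0.0363) = 3.061 m·K/W
ΣR = 3.794×10^-5 + 0.4480 + 3.061 = 3.509 m·K/W
Q' = ΔT/ΣR = (259 °C − 30.5 °C)/3.509 = 65.1 W/m

Q' = 65.1 W/m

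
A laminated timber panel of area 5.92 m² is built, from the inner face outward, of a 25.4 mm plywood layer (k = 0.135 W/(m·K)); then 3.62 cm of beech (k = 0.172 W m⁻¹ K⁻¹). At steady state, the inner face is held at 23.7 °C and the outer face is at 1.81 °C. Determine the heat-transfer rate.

Q = 325 W

Treat each layer as a resistance in series:
  R_plywood = L/(kA) = 0.0254/(0.135·5.92) = 0.03178 K/W
  R_beech = L/(kA) = 0.0362/(0.172·5.92) = 0.03555 K/W
ΣR = 0.03178 + 0.03555 = 0.06733 K/W
Q = ΔT/ΣR = (23.7 °C − 1.81 °C)/0.06733 = 325 W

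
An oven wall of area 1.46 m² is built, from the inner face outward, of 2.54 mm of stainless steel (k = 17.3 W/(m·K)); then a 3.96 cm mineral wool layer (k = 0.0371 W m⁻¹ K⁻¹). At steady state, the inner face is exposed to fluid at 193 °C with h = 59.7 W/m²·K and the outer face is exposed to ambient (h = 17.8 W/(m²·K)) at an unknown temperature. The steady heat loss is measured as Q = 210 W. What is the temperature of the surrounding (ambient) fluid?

Series resistances:
  R_conv,in = 1/(hA) = 1/(59.7·1.46) = 0.01147 K/W
  R_stainless steel = L/(kA) = 0.00254/(17.3·1.46) = 1.006×10^-4 K/W
  R_mineral wool = L/(kA) = 0.0396/(0.0371·1.46) = 0.7311 K/W
  R_conv,out = 1/(hA) = 1/(17.8·1.46) = 0.03848 K/W
ΣR = 0.7811 K/W
ΔT = Q·ΣR = 210 × 0.7811 = 164.0 K
Heat flows outward, so T_out = T_in − ΔT = 193 − 164.0 = 29.0 °C

T_out = 29.0 °C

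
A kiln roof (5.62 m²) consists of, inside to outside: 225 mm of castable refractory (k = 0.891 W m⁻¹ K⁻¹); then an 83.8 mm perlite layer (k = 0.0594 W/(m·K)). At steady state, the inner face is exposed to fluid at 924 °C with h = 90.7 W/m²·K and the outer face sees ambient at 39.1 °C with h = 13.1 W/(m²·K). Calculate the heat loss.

Q = 2840 W

Series thermal resistances, inner to outer:
  R_conv,in = 1/(hA) = 1/(90.7·5.62) = 0.001962 K/W
  R_castable refractory = L/(kA) = 0.225/(0.891·5.62) = 0.04493 K/W
  R_perlite = L/(kA) = 0.0838/(0.0594·5.62) = 0.2510 K/W
  R_conv,out = 1/(hA) = 1/(13.1·5.62) = 0.01358 K/W
ΣR = 0.001962 + 0.04493 + 0.2510 + 0.01358 = 0.3115 K/W
Q = ΔT/ΣR = (924 °C − 39.1 °C)/0.3115 = 2840 W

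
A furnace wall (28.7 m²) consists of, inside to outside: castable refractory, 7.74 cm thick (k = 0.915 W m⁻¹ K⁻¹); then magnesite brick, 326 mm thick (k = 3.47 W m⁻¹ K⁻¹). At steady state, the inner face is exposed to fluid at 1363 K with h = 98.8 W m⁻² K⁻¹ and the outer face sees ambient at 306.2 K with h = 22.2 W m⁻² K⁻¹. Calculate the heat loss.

Treat each layer as a resistance in series:
  R_conv,in = 1/(hA) = 1/(98.8·28.7) = 3.527×10^-4 K/W
  R_castable refractory = L/(kA) = 0.0774/(0.915·28.7) = 0.002947 K/W
  R_magnesite brick = L/(kA) = 0.326/(3.47·28.7) = 0.003273 K/W
  R_conv,out = 1/(hA) = 1/(22.2·28.7) = 0.001570 K/W
ΣR = 3.527×10^-4 + 0.002947 + 0.003273 + 0.001570 = 0.008143 K/W
Q = ΔT/ΣR = (1363 K − 306.2 K)/0.008143 = 1.30×10^5 W

Q = 130 kW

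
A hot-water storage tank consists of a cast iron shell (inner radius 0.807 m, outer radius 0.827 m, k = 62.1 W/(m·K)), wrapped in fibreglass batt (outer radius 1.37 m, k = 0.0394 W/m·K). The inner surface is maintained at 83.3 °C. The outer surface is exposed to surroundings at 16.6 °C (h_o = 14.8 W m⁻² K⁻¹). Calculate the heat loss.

Resistance network (inner→outer):
  R_cast iron = (1/0.807 − 1/0.827)/(4πk) = 0.02997/(4π·62.1) = 3.840×10^-5 K/W
  R_fibreglass batt = (1/0.827 − 1/1.37)/(4πk) = 0.4793/(4π·0.0394) = 0.9680 K/W
  R_conv,out = 1/(4πr²h) = 1/(4π·1.37²·14.8) = 0.002865 K/W
ΣR = 3.840×10^-5 + 0.9680 + 0.002865 = 0.9709 K/W
Q = ΔT/ΣR = (83.3 °C − 16.6 °C)/0.9709 = 68.7 W

Q = 68.7 W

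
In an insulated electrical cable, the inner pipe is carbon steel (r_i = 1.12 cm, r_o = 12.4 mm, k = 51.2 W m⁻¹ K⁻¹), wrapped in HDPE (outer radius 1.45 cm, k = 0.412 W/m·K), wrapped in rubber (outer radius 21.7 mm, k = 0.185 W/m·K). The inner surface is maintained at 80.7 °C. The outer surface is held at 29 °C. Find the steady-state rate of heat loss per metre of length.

Q' = 127 W/m

Series thermal resistances, inner to outer:
  R'_carbon steel = ln(0.0124/0.0112)/(2πk) = 0.1018/(2π·51.2) = 3.164×10^-4 m·K/W
  R'_HDPE = ln(0.0145/0.0124)/(2πk) = 0.1565/(2π·0.412) = 0.06044 m·K/W
  R'_rubber = ln(0.0217/0.0145)/(2πk) = 0.4032/(2π·0.185) = 0.3468 m·K/W
ΣR = 3.164×10^-4 + 0.06044 + 0.3468 = 0.4076 m·K/W
Q' = ΔT/ΣR = (80.7 °C − 29 °C)/0.4076 = 127 W/m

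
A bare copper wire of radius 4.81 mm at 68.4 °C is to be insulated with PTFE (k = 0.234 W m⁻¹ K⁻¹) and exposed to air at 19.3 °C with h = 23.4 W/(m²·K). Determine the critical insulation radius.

For a cylinder, r_cr = k_ins/h = 0.234/23.4 = 0.0100 m = 1.00 cm

r_cr = 1.00 cm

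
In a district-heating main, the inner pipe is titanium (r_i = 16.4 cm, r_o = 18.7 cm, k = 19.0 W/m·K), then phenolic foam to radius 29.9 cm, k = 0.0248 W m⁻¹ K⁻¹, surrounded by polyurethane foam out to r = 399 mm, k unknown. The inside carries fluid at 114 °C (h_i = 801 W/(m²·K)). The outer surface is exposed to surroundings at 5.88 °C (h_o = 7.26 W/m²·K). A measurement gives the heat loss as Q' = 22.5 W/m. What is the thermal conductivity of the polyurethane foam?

k = 0.0264 W/m·K

ΣR = ΔT/Q' = |114 − 5.88|/22.5 = 4.805 m·K/W
Known resistances:
  R'_conv,in = 1/(2πr h) = 1/(2π·0.164·801) = 0.001212 m·K/W
  R'_titanium = ln(0.187/0.164)/(2πk) = 0.1312/(2π·19.0) = 0.001099 m·K/W
  R'_phenolic foam = ln(0.299/0.187)/(2πk) = 0.4693/(2π·0.0248) = 3.012 m·K/W
  R'_conv,out = 1/(2πr h) = 1/(2π·0.399·7.26) = 0.05494 m·K/W
R_polyurethane foam = ΣR − ΣR_known = 4.805 − 3.069 = 1.736 m·K/W
ln(r₂/r₁)/(2πk) = 1.736 ⇒ k = 0.2885/(2π·1.736) = 0.0264 W/m·K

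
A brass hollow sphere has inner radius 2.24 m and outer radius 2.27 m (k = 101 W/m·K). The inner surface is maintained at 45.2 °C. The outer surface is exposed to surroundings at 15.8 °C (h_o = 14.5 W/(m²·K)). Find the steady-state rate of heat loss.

Treat each layer as a resistance in series:
  R_brass = (1/2.24 − 1/2.27)/(4πk) = 0.005900/(4π·101) = 4.649×10^-6 K/W
  R_conv,out = 1/(4πr²h) = 1/(4π·2.27²·14.5) = 0.001065 K/W
ΣR = 4.649×10^-6 + 0.001065 = 0.001070 K/W
Q = ΔT/ΣR = (45.2 °C − 15.8 °C)/0.001070 = 27500 W

Q = 27.5 kW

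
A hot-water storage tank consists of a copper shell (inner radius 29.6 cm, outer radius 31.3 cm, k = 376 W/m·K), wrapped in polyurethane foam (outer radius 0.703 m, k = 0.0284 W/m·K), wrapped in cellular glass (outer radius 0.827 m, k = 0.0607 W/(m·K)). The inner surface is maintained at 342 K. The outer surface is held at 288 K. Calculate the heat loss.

Resistance network (inner→outer):
  R_copper = (1/0.296 − 1/0.313)/(4πk) = 0.1835/(4π·376) = 3.883×10^-5 K/W
  R_polyurethane foam = (1/0.313 − 1/0.703)/(4πk) = 1.772/(4π·0.0284) = 4.966 K/W
  R_cellular glass = (1/0.703 − 1/0.827)/(4πk) = 0.2133/(4π·0.0607) = 0.2796 K/W
ΣR = 3.883×10^-5 + 4.966 + 0.2796 = 5.246 K/W
Q = ΔT/ΣR = (342 K − 288 K)/5.246 = 10.3 W

Q = 10.3 W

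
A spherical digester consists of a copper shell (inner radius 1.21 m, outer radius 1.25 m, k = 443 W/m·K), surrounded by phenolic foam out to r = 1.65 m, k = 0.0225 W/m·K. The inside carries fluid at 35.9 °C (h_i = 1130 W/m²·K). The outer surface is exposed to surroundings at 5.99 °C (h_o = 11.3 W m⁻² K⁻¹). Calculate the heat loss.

Resistance network (inner→outer):
  R_conv,in = 1/(4πr²h) = 1/(4π·1.21²·1130) = 4.810×10^-5 K/W
  R_copper = (1/1.21 − 1/1.25)/(4πk) = 0.02645/(4π·443) = 4.751×10^-6 K/W
  R_phenolic foam = (1/1.25 − 1/1.65)/(4πk) = 0.1939/(4π·0.0225) = 0.6859 K/W
  R_conv,out = 1/(4πr²h) = 1/(4π·1.65²·11.3) = 0.002587 K/W
ΣR = 4.810×10^-5 + 4.751×10^-6 + 0.6859 + 0.002587 = 0.6885 K/W
Q = ΔT/ΣR = (35.9 °C − 5.99 °C)/0.6885 = 43.4 W

Q = 43.4 W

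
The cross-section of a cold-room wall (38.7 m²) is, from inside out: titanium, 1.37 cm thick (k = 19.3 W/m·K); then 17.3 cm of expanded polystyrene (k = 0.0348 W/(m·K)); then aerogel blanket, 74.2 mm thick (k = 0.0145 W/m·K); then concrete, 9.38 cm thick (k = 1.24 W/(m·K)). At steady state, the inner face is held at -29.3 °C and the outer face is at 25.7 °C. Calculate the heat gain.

Q = 209 W

Resistance network (inner→outer):
  R_titanium = L/(kA) = 0.0137/(19.3·38.7) = 1.834×10^-5 K/W
  R_expanded polystyrene = L/(kA) = 0.173/(0.0348·38.7) = 0.1285 K/W
  R_aerogel blanket = L/(kA) = 0.0742/(0.0145·38.7) = 0.1322 K/W
  R_concrete = L/(kA) = 0.0938/(1.24·38.7) = 0.001955 K/W
ΣR = 1.834×10^-5 + 0.1285 + 0.1322 + 0.001955 = 0.2627 K/W
Q = ΔT/ΣR = (-29.3 °C − 25.7 °C)/0.2627 = -209 W
(Negative Q ⇒ heat flows inward; heat gain = 209 W.)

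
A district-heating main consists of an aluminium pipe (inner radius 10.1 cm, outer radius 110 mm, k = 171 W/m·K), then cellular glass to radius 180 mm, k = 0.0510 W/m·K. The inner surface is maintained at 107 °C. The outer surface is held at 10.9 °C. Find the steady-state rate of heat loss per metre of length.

Treat each layer as a resistance in series:
  R'_aluminium = ln(0.110/0.101)/(2πk) = 0.08536/(2π·171) = 7.945×10^-5 m·K/W
  R'_cellular glass = ln(0.180/0.110)/(2πk) = 0.4925/(2π·0.0510) = 1.537 m·K/W
ΣR = 7.945×10^-5 + 1.537 = 1.537 m·K/W
Q' = ΔT/ΣR = (107 °C − 10.9 °C)/1.537 = 62.5 W/m

Q' = 62.5 W/m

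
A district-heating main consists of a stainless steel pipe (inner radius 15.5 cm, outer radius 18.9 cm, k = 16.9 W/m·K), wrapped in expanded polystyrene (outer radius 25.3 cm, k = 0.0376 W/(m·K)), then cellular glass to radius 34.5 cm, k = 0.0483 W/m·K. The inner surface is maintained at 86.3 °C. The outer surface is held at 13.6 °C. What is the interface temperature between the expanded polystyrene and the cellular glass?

T = 46.5 °C

Treat each layer as a resistance in series:
  R'_stainless steel = ln(0.189/0.155)/(2πk) = 0.1983/(2π·16.9) = 0.001868 m·K/W
  R'_expanded polystyrene = ln(0.253/0.189)/(2πk) = 0.2916/(2π·0.0376) = 1.234 m·K/W
  R'_cellular glass = ln(0.345/0.253)/(2πk) = 0.3102/(2π·0.0483) = 1.022 m·K/W
ΣR = 0.001868 + 1.234 + 1.022 = 2.258 m·K/W
Q' = ΔT/ΣR = (86.3 °C − 13.6 °C)/2.258 = 32.20 W/m
From the inner boundary to the expanded polystyrene/cellular glass interface, ΣR_partial = 1.236 m·K/W.
T_interface = T_in − Q'·ΣR_partial = 86.3 °C − (32.20)(1.236) = 46.5 °C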